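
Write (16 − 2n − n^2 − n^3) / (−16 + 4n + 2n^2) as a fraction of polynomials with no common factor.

(−8 − 3n − n^2)/(8 + 2n)

By polynomial division,
  −n^3 − n^2 − 2n + 16 = (−(1/2)n + 1/2)(2n^2 + 4n − 16) + (−12n + 24)
  2n^2 + 4n − 16 = (−(1/6)n − 2/3)(−12n + 24) + (0)
Last nonzero remainder: −12n + 24. Dividing through by −12 gives the monic gcd n − 2.
Cancel n − 2 from numerator and denominator to get the reduced form.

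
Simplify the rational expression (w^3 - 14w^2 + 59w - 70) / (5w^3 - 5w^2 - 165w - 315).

(w^2 - 7w + 10)/(5w^2 + 30w + 45)

Apply the Euclidean algorithm:
  w^3 - 14w^2 + 59w - 70 = (1/5)(5w^3 - 5w^2 - 165w - 315) + (-13w^2 + 92w - 7)
  5w^3 - 5w^2 - 165w - 315 = (-(5/13)w - 395/169)(-13w^2 + 92w - 7) + ((8000/169)w - 56000/169)
  -13w^2 + 92w - 7 = (-(2197/8000)w + 169/8000)((8000/169)w - 56000/169) + (0)
Last nonzero remainder: (8000/169)w - 56000/169. Dividing through by 8000/169 gives the monic gcd w - 7.
Cancel w - 7 from numerator and denominator to get the reduced form.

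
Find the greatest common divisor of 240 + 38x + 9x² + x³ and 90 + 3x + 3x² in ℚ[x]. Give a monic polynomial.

30 + x + x²

By polynomial division,
  x³ + 9x² + 38x + 240 = ((1/3)x + 8/3)(3x² + 3x + 90) + (0)
Last nonzero remainder: 3x² + 3x + 90. Dividing through by 3 gives the monic gcd x² + x + 30.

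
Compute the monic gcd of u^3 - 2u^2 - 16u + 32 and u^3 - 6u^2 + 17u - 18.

u - 2

Apply the Euclidean algorithm:
  u^3 - 2u^2 - 16u + 32 = (u^3 - 6u^2 + 17u - 18) + (4u^2 - 33u + 50)
  u^3 - 6u^2 + 17u - 18 = ((1/4)u + 9/16)(4u^2 - 33u + 50) + ((369/16)u - 369/8)
  4u^2 - 33u + 50 = ((64/369)u - 400/369)((369/16)u - 369/8) + (0)
Last nonzero remainder: (369/16)u - 369/8. Dividing through by 369/16 gives the monic gcd u - 2.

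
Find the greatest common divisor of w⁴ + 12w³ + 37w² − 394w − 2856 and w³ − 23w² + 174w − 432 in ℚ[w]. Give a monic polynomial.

Euclidean algorithm in ℚ[w]:
  w⁴ + 12w³ + 37w² − 394w − 2856 = (w + 35)(w³ − 23w² + 174w − 432) + (668w² − 6052w + 12264)
  w³ − 23w² + 174w − 432 = ((1/668)w − 582/27889)(668w² − 6052w + 12264) + ((818400/27889)w − 4910400/27889)
  668w² − 6052w + 12264 = ((4657463/204600)w − 14251279/204600)((818400/27889)w − 4910400/27889) + (0)
Last nonzero remainder: (818400/27889)w − 4910400/27889. Dividing through by 818400/27889 gives the monic gcd w − 6.

w − 6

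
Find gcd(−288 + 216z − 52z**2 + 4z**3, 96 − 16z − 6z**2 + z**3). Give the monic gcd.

Euclidean algorithm in ℚ[z]:
  4z**3 − 52z**2 + 216z − 288 = (4)(z**3 − 6z**2 − 16z + 96) + (−28z**2 + 280z − 672)
  z**3 − 6z**2 − 16z + 96 = (−(1/28)z − 1/7)(−28z**2 + 280z − 672) + (0)
Last nonzero remainder: −28z**2 + 280z − 672. Dividing through by −28 gives the monic gcd z**2 − 10z + 24.

24 − 10z + z**2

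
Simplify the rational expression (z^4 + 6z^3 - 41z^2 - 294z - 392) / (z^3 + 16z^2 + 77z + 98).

Euclidean algorithm in ℚ[z]:
  z^4 + 6z^3 - 41z^2 - 294z - 392 = (z - 10)(z^3 + 16z^2 + 77z + 98) + (42z^2 + 378z + 588)
  z^3 + 16z^2 + 77z + 98 = ((1/42)z + 1/6)(42z^2 + 378z + 588) + (0)
Last nonzero remainder: 42z^2 + 378z + 588. Dividing through by 42 gives the monic gcd z^2 + 9z + 14.
Cancel z^2 + 9z + 14 from numerator and denominator to get the reduced form.

(z^2 - 3z - 28)/(z + 7)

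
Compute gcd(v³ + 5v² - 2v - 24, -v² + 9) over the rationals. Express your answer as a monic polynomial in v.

v + 3

Repeated division with remainder:
  v³ + 5v² - 2v - 24 = (-v - 5)(-v² + 9) + (7v + 21)
  -v² + 9 = (-(1/7)v + 3/7)(7v + 21) + (0)
Last nonzero remainder: 7v + 21. Dividing through by 7 gives the monic gcd v + 3.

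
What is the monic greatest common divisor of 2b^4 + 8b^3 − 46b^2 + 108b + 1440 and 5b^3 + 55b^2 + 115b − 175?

Euclidean algorithm in ℚ[b]:
  2b^4 + 8b^3 − 46b^2 + 108b + 1440 = ((2/5)b − 14/5)(5b^3 + 55b^2 + 115b − 175) + (62b^2 + 500b + 950)
  5b^3 + 55b^2 + 115b − 175 = ((5/62)b + 455/1922)(62b^2 + 500b + 950) + (−(76860/961)b − 384300/961)
  62b^2 + 500b + 950 = (−(29791/38430)b − 18259/7686)(−(76860/961)b − 384300/961) + (0)
Last nonzero remainder: −(76860/961)b − 384300/961. Dividing through by −76860/961 gives the monic gcd b + 5.

b + 5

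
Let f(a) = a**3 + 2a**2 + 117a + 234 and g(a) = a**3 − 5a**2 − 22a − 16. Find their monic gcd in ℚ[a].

a + 2

Repeated division with remainder:
  a**3 + 2a**2 + 117a + 234 = (a**3 − 5a**2 − 22a − 16) + (7a**2 + 139a + 250)
  a**3 − 5a**2 − 22a − 16 = ((1/7)a − 174/49)(7a**2 + 139a + 250) + ((21358/49)a + 42716/49)
  7a**2 + 139a + 250 = ((343/21358)a + 6125/21358)((21358/49)a + 42716/49) + (0)
Last nonzero remainder: (21358/49)a + 42716/49. Dividing through by 21358/49 gives the monic gcd a + 2.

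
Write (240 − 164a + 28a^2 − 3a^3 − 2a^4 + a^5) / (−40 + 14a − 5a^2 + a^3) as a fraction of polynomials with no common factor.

(24 − 14a − a^2 + a^3)/(−4 + a)

Euclidean algorithm in ℚ[a]:
  a^5 − 2a^4 − 3a^3 + 28a^2 − 164a + 240 = (a^2 + 3a − 2)(a^3 − 5a^2 + 14a − 40) + (16a^2 − 16a + 160)
  a^3 − 5a^2 + 14a − 40 = ((1/16)a − 1/4)(16a^2 − 16a + 160) + (0)
Last nonzero remainder: 16a^2 − 16a + 160. Dividing through by 16 gives the monic gcd a^2 − a + 10.
Cancel a^2 − a + 10 from numerator and denominator to get the reduced form.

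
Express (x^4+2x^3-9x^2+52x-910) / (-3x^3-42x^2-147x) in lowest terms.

(-x^3+5x^2-26x+130)/(3x^2+21x)

Apply the Euclidean algorithm:
  x^4+2x^3-9x^2+52x-910 = (-(1/3)x+4)(-3x^3-42x^2-147x) + (110x^2+640x-910)
  -3x^3-42x^2-147x = (-(3/110)x-27/121)(110x^2+640x-910) + (-(3510/121)x-24570/121)
  110x^2+640x-910 = (-(1331/351)x+121/27)(-(3510/121)x-24570/121) + (0)
Last nonzero remainder: -(3510/121)x-24570/121. Dividing through by -3510/121 gives the monic gcd x+7.
Cancel x+7 from numerator and denominator to get the reduced form.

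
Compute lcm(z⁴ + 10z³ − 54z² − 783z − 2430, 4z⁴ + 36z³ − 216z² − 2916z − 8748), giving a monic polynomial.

By polynomial division,
  z⁴ + 10z³ − 54z² − 783z − 2430 = (1/4)(4z⁴ + 36z³ − 216z² − 2916z − 8748) + (z³ − 54z − 243)
  4z⁴ + 36z³ − 216z² − 2916z − 8748 = (4z + 36)(z³ − 54z − 243) + (0)
The last nonzero remainder z³ − 54z − 243 is already monic.
Then lcm(f, g) = f·g / gcd(f, g); expanding and making the result monic gives the answer.

z⁵ + 19z⁴ + 36z³ − 1269z² − 9477z − 21870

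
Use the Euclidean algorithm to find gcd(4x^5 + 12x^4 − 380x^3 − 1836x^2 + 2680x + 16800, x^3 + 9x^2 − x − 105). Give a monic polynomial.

x^3 + 9x^2 − x − 105

By polynomial division,
  4x^5 + 12x^4 − 380x^3 − 1836x^2 + 2680x + 16800 = (4x^2 − 24x − 160)(x^3 + 9x^2 − x − 105) + (0)
The last nonzero remainder x^3 + 9x^2 − x − 105 is already monic.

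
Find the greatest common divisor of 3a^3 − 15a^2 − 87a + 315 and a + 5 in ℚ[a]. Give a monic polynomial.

a + 5

Apply the Euclidean algorithm:
  3a^3 − 15a^2 − 87a + 315 = (3a^2 − 30a + 63)(a + 5) + (0)
The last nonzero remainder a + 5 is already monic.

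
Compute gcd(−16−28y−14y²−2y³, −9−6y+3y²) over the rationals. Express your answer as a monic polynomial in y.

1+y

Repeated division with remainder:
  −2y³−14y²−28y−16 = (−(2/3)y−6)(3y²−6y−9) + (−70y−70)
  3y²−6y−9 = (−(3/70)y+9/70)(−70y−70) + (0)
Last nonzero remainder: −70y−70. Dividing through by −70 gives the monic gcd y+1.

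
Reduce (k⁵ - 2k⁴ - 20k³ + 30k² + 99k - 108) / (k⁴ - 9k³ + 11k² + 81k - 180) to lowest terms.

(k² + 2k - 3)/(k - 5)

Apply the Euclidean algorithm:
  k⁵ - 2k⁴ - 20k³ + 30k² + 99k - 108 = (k + 7)(k⁴ - 9k³ + 11k² + 81k - 180) + (32k³ - 128k² - 288k + 1152)
  k⁴ - 9k³ + 11k² + 81k - 180 = ((1/32)k - 5/32)(32k³ - 128k² - 288k + 1152) + (0)
Last nonzero remainder: 32k³ - 128k² - 288k + 1152. Dividing through by 32 gives the monic gcd k³ - 4k² - 9k + 36.
Cancel k³ - 4k² - 9k + 36 from numerator and denominator to get the reduced form.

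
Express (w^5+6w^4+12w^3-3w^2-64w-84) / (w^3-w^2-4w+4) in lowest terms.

(w^3+6w^2+16w+21)/(w-1)

Repeated division with remainder:
  w^5+6w^4+12w^3-3w^2-64w-84 = (w^2+7w+23)(w^3-w^2-4w+4) + (44w^2-176)
  w^3-w^2-4w+4 = ((1/44)w-1/44)(44w^2-176) + (0)
Last nonzero remainder: 44w^2-176. Dividing through by 44 gives the monic gcd w^2-4.
Cancel w^2-4 from numerator and denominator to get the reduced form.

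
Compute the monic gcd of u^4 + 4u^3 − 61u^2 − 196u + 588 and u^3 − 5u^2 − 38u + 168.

Euclidean algorithm in ℚ[u]:
  u^4 + 4u^3 − 61u^2 − 196u + 588 = (u + 9)(u^3 − 5u^2 − 38u + 168) + (22u^2 − 22u − 924)
  u^3 − 5u^2 − 38u + 168 = ((1/22)u − 2/11)(22u^2 − 22u − 924) + (0)
Last nonzero remainder: 22u^2 − 22u − 924. Dividing through by 22 gives the monic gcd u^2 − u − 42.

u^2 − u − 42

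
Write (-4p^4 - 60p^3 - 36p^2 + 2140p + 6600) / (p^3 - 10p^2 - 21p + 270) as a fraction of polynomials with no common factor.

(-4p^2 - 64p - 220)/(p - 9)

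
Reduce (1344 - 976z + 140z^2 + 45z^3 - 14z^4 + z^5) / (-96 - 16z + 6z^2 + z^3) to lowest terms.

(-84 + 61z - 14z^2 + z^3)/(6 + z)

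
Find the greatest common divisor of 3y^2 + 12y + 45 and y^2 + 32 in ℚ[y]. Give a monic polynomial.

By polynomial division,
  3y^2 + 12y + 45 = (3)(y^2 + 32) + (12y − 51)
  y^2 + 32 = ((1/12)y + 17/48)(12y − 51) + (801/16)
  12y − 51 = ((64/267)y − 272/267)(801/16) + (0)
The last nonzero remainder is the constant 801/16, so the polynomials are coprime and gcd = 1.

1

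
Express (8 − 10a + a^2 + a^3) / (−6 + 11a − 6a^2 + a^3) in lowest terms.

Euclidean algorithm in ℚ[a]:
  a^3 + a^2 − 10a + 8 = (a^3 − 6a^2 + 11a − 6) + (7a^2 − 21a + 14)
  a^3 − 6a^2 + 11a − 6 = ((1/7)a − 3/7)(7a^2 − 21a + 14) + (0)
Last nonzero remainder: 7a^2 − 21a + 14. Dividing through by 7 gives the monic gcd a^2 − 3a + 2.
Cancel a^2 − 3a + 2 from numerator and denominator to get the reduced form.

(4 + a)/(−3 + a)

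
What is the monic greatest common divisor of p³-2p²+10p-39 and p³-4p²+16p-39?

p-3

Euclidean algorithm in ℚ[p]:
  p³-2p²+10p-39 = (p³-4p²+16p-39) + (2p²-6p)
  p³-4p²+16p-39 = ((1/2)p-1/2)(2p²-6p) + (13p-39)
  2p²-6p = ((2/13)p)(13p-39) + (0)
Last nonzero remainder: 13p-39. Dividing through by 13 gives the monic gcd p-3.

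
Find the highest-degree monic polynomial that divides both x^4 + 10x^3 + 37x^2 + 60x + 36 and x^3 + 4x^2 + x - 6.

x^2 + 5x + 6

Repeated division with remainder:
  x^4 + 10x^3 + 37x^2 + 60x + 36 = (x + 6)(x^3 + 4x^2 + x - 6) + (12x^2 + 60x + 72)
  x^3 + 4x^2 + x - 6 = ((1/12)x - 1/12)(12x^2 + 60x + 72) + (0)
Last nonzero remainder: 12x^2 + 60x + 72. Dividing through by 12 gives the monic gcd x^2 + 5x + 6.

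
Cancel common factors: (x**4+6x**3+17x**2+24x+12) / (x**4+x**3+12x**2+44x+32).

(x**2+3x+6)/(x**2-2x+16)

Euclidean algorithm in ℚ[x]:
  x**4+6x**3+17x**2+24x+12 = (x**4+x**3+12x**2+44x+32) + (5x**3+5x**2-20x-20)
  x**4+x**3+12x**2+44x+32 = ((1/5)x)(5x**3+5x**2-20x-20) + (16x**2+48x+32)
  5x**3+5x**2-20x-20 = ((5/16)x-5/8)(16x**2+48x+32) + (0)
Last nonzero remainder: 16x**2+48x+32. Dividing through by 16 gives the monic gcd x**2+3x+2.
Cancel x**2+3x+2 from numerator and denominator to get the reduced form.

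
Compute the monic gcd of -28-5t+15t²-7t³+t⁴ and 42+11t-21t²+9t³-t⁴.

7+3t-3t²+t³

Repeated division with remainder:
  t⁴-7t³+15t²-5t-28 = (-1)(-t⁴+9t³-21t²+11t+42) + (2t³-6t²+6t+14)
  -t⁴+9t³-21t²+11t+42 = (-(1/2)t+3)(2t³-6t²+6t+14) + (0)
Last nonzero remainder: 2t³-6t²+6t+14. Dividing through by 2 gives the monic gcd t³-3t²+3t+7.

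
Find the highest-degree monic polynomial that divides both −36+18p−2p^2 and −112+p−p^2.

1

Euclidean algorithm in ℚ[p]:
  −2p^2+18p−36 = (2)(−p^2+p−112) + (16p+188)
  −p^2+p−112 = (−(1/16)p+51/64)(16p+188) + (−4189/16)
  16p+188 = (−(256/4189)p−3008/4189)(−4189/16) + (0)
The last nonzero remainder is the constant −4189/16, so the polynomials are coprime and gcd = 1.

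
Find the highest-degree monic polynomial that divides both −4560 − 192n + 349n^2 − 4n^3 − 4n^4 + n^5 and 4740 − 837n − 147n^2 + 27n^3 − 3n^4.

Apply the Euclidean algorithm:
  n^5 − 4n^4 − 4n^3 + 349n^2 − 192n − 4560 = (−(1/3)n − 5/3)(−3n^4 + 27n^3 − 147n^2 − 837n + 4740) + (−8n^3 − 175n^2 − 7n + 3340)
  −3n^4 + 27n^3 − 147n^2 − 837n + 4740 = ((3/8)n − 741/64)(−8n^3 − 175n^2 − 7n + 3340) + (−(138915/64)n^2 − (138915/64)n + 694575/16)
  −8n^3 − 175n^2 − 7n + 3340 = ((512/138915)n + 10688/138915)(−(138915/64)n^2 − (138915/64)n + 694575/16) + (0)
Last nonzero remainder: −(138915/64)n^2 − (138915/64)n + 694575/16. Dividing through by −138915/64 gives the monic gcd n^2 + n − 20.

−20 + n + n^2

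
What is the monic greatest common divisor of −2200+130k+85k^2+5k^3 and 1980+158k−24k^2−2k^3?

110+21k+k^2

Repeated division with remainder:
  5k^3+85k^2+130k−2200 = (−5/2)(−2k^3−24k^2+158k+1980) + (25k^2+525k+2750)
  −2k^3−24k^2+158k+1980 = (−(2/25)k+18/25)(25k^2+525k+2750) + (0)
Last nonzero remainder: 25k^2+525k+2750. Dividing through by 25 gives the monic gcd k^2+21k+110.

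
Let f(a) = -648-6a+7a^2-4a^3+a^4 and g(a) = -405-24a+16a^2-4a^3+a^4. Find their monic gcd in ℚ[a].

Repeated division with remainder:
  a^4-4a^3+7a^2-6a-648 = (a^4-4a^3+16a^2-24a-405) + (-9a^2+18a-243)
  a^4-4a^3+16a^2-24a-405 = (-(1/9)a^2+(2/9)a+5/3)(-9a^2+18a-243) + (0)
Last nonzero remainder: -9a^2+18a-243. Dividing through by -9 gives the monic gcd a^2-2a+27.

27-2a+a^2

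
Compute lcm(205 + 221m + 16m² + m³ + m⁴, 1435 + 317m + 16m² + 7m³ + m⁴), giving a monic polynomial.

By polynomial division,
  m⁴ + m³ + 16m² + 221m + 205 = (m⁴ + 7m³ + 16m² + 317m + 1435) + (-6m³ - 96m - 1230)
  m⁴ + 7m³ + 16m² + 317m + 1435 = (-(1/6)m - 7/6)(-6m³ - 96m - 1230) + (0)
Last nonzero remainder: -6m³ - 96m - 1230. Dividing through by -6 gives the monic gcd m³ + 16m + 205.
Then lcm(f, g) = f·g / gcd(f, g); expanding and making the result monic gives the answer.

1435 + 1752m + 333m² + 23m³ + 8m⁴ + m⁵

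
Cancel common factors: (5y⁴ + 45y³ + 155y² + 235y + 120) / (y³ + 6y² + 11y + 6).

(5y² + 25y + 40)/(y + 2)

Euclidean algorithm in ℚ[y]:
  5y⁴ + 45y³ + 155y² + 235y + 120 = (5y + 15)(y³ + 6y² + 11y + 6) + (10y² + 40y + 30)
  y³ + 6y² + 11y + 6 = ((1/10)y + 1/5)(10y² + 40y + 30) + (0)
Last nonzero remainder: 10y² + 40y + 30. Dividing through by 10 gives the monic gcd y² + 4y + 3.
Cancel y² + 4y + 3 from numerator and denominator to get the reduced form.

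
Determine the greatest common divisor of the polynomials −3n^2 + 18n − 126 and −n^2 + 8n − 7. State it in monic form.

1

Apply the Euclidean algorithm:
  −3n^2 + 18n − 126 = (3)(−n^2 + 8n − 7) + (−6n − 105)
  −n^2 + 8n − 7 = ((1/6)n − 17/4)(−6n − 105) + (−1813/4)
  −6n − 105 = ((24/1813)n + 60/259)(−1813/4) + (0)
The last nonzero remainder is the constant −1813/4, so the polynomials are coprime and gcd = 1.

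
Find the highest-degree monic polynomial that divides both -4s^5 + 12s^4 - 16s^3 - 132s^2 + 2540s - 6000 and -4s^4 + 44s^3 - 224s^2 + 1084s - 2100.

s^3 - 4s^2 + 28s - 75

Repeated division with remainder:
  -4s^5 + 12s^4 - 16s^3 - 132s^2 + 2540s - 6000 = (s + 8)(-4s^4 + 44s^3 - 224s^2 + 1084s - 2100) + (-144s^3 + 576s^2 - 4032s + 10800)
  -4s^4 + 44s^3 - 224s^2 + 1084s - 2100 = ((1/36)s - 7/36)(-144s^3 + 576s^2 - 4032s + 10800) + (0)
Last nonzero remainder: -144s^3 + 576s^2 - 4032s + 10800. Dividing through by -144 gives the monic gcd s^3 - 4s^2 + 28s - 75.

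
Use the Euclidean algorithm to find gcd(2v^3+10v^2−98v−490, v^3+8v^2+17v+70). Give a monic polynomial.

By polynomial division,
  2v^3+10v^2−98v−490 = (2)(v^3+8v^2+17v+70) + (−6v^2−132v−630)
  v^3+8v^2+17v+70 = (−(1/6)v+7/3)(−6v^2−132v−630) + (220v+1540)
  −6v^2−132v−630 = (−(3/110)v−9/22)(220v+1540) + (0)
Last nonzero remainder: 220v+1540. Dividing through by 220 gives the monic gcd v+7.

v+7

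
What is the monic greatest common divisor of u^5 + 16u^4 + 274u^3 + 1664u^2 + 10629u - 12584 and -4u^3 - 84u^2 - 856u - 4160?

Euclidean algorithm in ℚ[u]:
  u^5 + 16u^4 + 274u^3 + 1664u^2 + 10629u - 12584 = (-(1/4)u^2 + (5/4)u - 165/4)(-4u^3 - 84u^2 - 856u - 4160) + (-1771u^2 - 19481u - 184184)
  -4u^3 - 84u^2 - 856u - 4160 = ((4/1771)u + 40/1771)(-1771u^2 - 19481u - 184184) + (0)
Last nonzero remainder: -1771u^2 - 19481u - 184184. Dividing through by -1771 gives the monic gcd u^2 + 11u + 104.

u^2 + 11u + 104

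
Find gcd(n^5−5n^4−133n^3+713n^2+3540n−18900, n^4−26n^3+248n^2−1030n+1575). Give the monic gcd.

Euclidean algorithm in ℚ[n]:
  n^5−5n^4−133n^3+713n^2+3540n−18900 = (n+21)(n^4−26n^3+248n^2−1030n+1575) + (165n^3−3465n^2+23595n−51975)
  n^4−26n^3+248n^2−1030n+1575 = ((1/165)n−1/33)(165n^3−3465n^2+23595n−51975) + (0)
Last nonzero remainder: 165n^3−3465n^2+23595n−51975. Dividing through by 165 gives the monic gcd n^3−21n^2+143n−315.

n^3−21n^2+143n−315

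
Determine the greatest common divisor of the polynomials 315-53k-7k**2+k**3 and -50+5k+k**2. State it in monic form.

-5+k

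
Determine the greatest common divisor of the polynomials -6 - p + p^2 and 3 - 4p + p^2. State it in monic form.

-3 + p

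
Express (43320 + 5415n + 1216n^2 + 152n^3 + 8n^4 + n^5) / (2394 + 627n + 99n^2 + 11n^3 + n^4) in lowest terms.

(760 + 95n + 8n^2 + n^3)/(42 + 11n + n^2)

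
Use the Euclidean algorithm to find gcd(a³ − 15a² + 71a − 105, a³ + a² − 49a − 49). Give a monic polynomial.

a − 7

Repeated division with remainder:
  a³ − 15a² + 71a − 105 = (a³ + a² − 49a − 49) + (−16a² + 120a − 56)
  a³ + a² − 49a − 49 = (−(1/16)a − 17/32)(−16a² + 120a − 56) + ((45/4)a − 315/4)
  −16a² + 120a − 56 = (−(64/45)a + 32/45)((45/4)a − 315/4) + (0)
Last nonzero remainder: (45/4)a − 315/4. Dividing through by 45/4 gives the monic gcd a − 7.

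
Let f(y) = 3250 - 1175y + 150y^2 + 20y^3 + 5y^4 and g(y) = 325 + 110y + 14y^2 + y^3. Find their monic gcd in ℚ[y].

65 + 9y + y^2

Euclidean algorithm in ℚ[y]:
  5y^4 + 20y^3 + 150y^2 - 1175y + 3250 = (5y - 50)(y^3 + 14y^2 + 110y + 325) + (300y^2 + 2700y + 19500)
  y^3 + 14y^2 + 110y + 325 = ((1/300)y + 1/60)(300y^2 + 2700y + 19500) + (0)
Last nonzero remainder: 300y^2 + 2700y + 19500. Dividing through by 300 gives the monic gcd y^2 + 9y + 65.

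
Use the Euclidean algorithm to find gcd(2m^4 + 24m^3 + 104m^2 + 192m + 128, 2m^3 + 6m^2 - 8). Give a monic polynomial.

m^2 + 4m + 4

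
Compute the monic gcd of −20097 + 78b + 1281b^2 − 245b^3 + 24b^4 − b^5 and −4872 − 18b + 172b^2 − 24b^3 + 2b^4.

Apply the Euclidean algorithm:
  −b^5 + 24b^4 − 245b^3 + 1281b^2 + 78b − 20097 = (−(1/2)b + 6)(2b^4 − 24b^3 + 172b^2 − 18b − 4872) + (−15b^3 + 240b^2 − 2250b + 9135)
  2b^4 − 24b^3 + 172b^2 − 18b − 4872 = (−(2/15)b − 8/15)(−15b^3 + 240b^2 − 2250b + 9135) + (0)
Last nonzero remainder: −15b^3 + 240b^2 − 2250b + 9135. Dividing through by −15 gives the monic gcd b^3 − 16b^2 + 150b − 609.

−609 + 150b − 16b^2 + b^3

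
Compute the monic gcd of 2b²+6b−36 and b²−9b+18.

Repeated division with remainder:
  2b²+6b−36 = (2)(b²−9b+18) + (24b−72)
  b²−9b+18 = ((1/24)b−1/4)(24b−72) + (0)
Last nonzero remainder: 24b−72. Dividing through by 24 gives the monic gcd b−3.

b−3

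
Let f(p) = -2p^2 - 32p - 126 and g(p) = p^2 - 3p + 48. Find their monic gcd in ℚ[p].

1

Repeated division with remainder:
  -2p^2 - 32p - 126 = (-2)(p^2 - 3p + 48) + (-38p - 30)
  p^2 - 3p + 48 = (-(1/38)p + 36/361)(-38p - 30) + (18408/361)
  -38p - 30 = (-(6859/9204)p - 1805/3068)(18408/361) + (0)
The last nonzero remainder is the constant 18408/361, so the polynomials are coprime and gcd = 1.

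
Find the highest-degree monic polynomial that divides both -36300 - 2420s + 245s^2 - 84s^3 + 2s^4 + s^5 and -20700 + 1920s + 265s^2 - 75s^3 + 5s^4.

-60 - 4s + s^2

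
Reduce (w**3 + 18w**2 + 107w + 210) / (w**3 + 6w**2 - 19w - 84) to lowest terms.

Euclidean algorithm in ℚ[w]:
  w**3 + 18w**2 + 107w + 210 = (w**3 + 6w**2 - 19w - 84) + (12w**2 + 126w + 294)
  w**3 + 6w**2 - 19w - 84 = ((1/12)w - 3/8)(12w**2 + 126w + 294) + ((15/4)w + 105/4)
  12w**2 + 126w + 294 = ((16/5)w + 56/5)((15/4)w + 105/4) + (0)
Last nonzero remainder: (15/4)w + 105/4. Dividing through by 15/4 gives the monic gcd w + 7.
Cancel w + 7 from numerator and denominator to get the reduced form.

(w**2 + 11w + 30)/(w**2 - w - 12)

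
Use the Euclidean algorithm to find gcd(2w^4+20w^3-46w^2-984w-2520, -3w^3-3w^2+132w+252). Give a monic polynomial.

w^2-w-42

Repeated division with remainder:
  2w^4+20w^3-46w^2-984w-2520 = (-(2/3)w-6)(-3w^3-3w^2+132w+252) + (24w^2-24w-1008)
  -3w^3-3w^2+132w+252 = (-(1/8)w-1/4)(24w^2-24w-1008) + (0)
Last nonzero remainder: 24w^2-24w-1008. Dividing through by 24 gives the monic gcd w^2-w-42.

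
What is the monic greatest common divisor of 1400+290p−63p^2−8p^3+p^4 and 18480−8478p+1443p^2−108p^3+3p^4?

Euclidean algorithm in ℚ[p]:
  p^4−8p^3−63p^2+290p+1400 = (1/3)(3p^4−108p^3+1443p^2−8478p+18480) + (28p^3−544p^2+3116p−4760)
  3p^4−108p^3+1443p^2−8478p+18480 = ((3/28)p−87/49)(28p^3−544p^2+3116p−4760) + ((7020/49)p^2−(119340/49)p+70200/7)
  28p^3−544p^2+3116p−4760 = ((343/1755)p−833/1755)((7020/49)p^2−(119340/49)p+70200/7) + (0)
Last nonzero remainder: (7020/49)p^2−(119340/49)p+70200/7. Dividing through by 7020/49 gives the monic gcd p^2−17p+70.

70−17p+p^2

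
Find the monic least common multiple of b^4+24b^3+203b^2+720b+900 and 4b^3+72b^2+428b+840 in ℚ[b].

Apply the Euclidean algorithm:
  b^4+24b^3+203b^2+720b+900 = ((1/4)b+3/2)(4b^3+72b^2+428b+840) + (−12b^2−132b−360)
  4b^3+72b^2+428b+840 = (−(1/3)b−7/3)(−12b^2−132b−360) + (0)
Last nonzero remainder: −12b^2−132b−360. Dividing through by −12 gives the monic gcd b^2+11b+30.
Then lcm(f, g) = f·g / gcd(f, g); expanding and making the result monic gives the answer.

b^5+31b^4+371b^3+2141b^2+5940b+6300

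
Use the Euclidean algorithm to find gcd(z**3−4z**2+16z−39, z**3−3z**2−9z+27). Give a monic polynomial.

Repeated division with remainder:
  z**3−4z**2+16z−39 = (z**3−3z**2−9z+27) + (−z**2+25z−66)
  z**3−3z**2−9z+27 = (−z−22)(−z**2+25z−66) + (475z−1425)
  −z**2+25z−66 = (−(1/475)z+22/475)(475z−1425) + (0)
Last nonzero remainder: 475z−1425. Dividing through by 475 gives the monic gcd z−3.

z−3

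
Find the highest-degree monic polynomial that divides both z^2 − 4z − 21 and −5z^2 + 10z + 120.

1

Apply the Euclidean algorithm:
  z^2 − 4z − 21 = (−1/5)(−5z^2 + 10z + 120) + (−2z + 3)
  −5z^2 + 10z + 120 = ((5/2)z − 5/4)(−2z + 3) + (495/4)
  −2z + 3 = (−(8/495)z + 4/165)(495/4) + (0)
The last nonzero remainder is the constant 495/4, so the polynomials are coprime and gcd = 1.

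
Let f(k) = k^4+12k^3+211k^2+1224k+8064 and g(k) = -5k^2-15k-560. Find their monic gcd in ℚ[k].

By polynomial division,
  k^4+12k^3+211k^2+1224k+8064 = (-(1/5)k^2-(9/5)k-72/5)(-5k^2-15k-560) + (0)
Last nonzero remainder: -5k^2-15k-560. Dividing through by -5 gives the monic gcd k^2+3k+112.

k^2+3k+112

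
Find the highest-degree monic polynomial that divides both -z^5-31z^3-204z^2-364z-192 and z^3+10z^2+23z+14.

z^2+3z+2

Repeated division with remainder:
  -z^5-31z^3-204z^2-364z-192 = (-z^2+10z-108)(z^3+10z^2+23z+14) + (660z^2+1980z+1320)
  z^3+10z^2+23z+14 = ((1/660)z+7/660)(660z^2+1980z+1320) + (0)
Last nonzero remainder: 660z^2+1980z+1320. Dividing through by 660 gives the monic gcd z^2+3z+2.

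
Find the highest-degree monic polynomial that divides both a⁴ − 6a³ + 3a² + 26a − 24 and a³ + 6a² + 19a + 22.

Apply the Euclidean algorithm:
  a⁴ − 6a³ + 3a² + 26a − 24 = (a − 12)(a³ + 6a² + 19a + 22) + (56a² + 232a + 240)
  a³ + 6a² + 19a + 22 = ((1/56)a + 13/392)(56a² + 232a + 240) + ((344/49)a + 688/49)
  56a² + 232a + 240 = ((343/43)a + 735/43)((344/49)a + 688/49) + (0)
Last nonzero remainder: (344/49)a + 688/49. Dividing through by 344/49 gives the monic gcd a + 2.

a + 2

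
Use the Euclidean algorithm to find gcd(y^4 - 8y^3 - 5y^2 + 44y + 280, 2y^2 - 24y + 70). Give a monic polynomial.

y^2 - 12y + 35

Repeated division with remainder:
  y^4 - 8y^3 - 5y^2 + 44y + 280 = ((1/2)y^2 + 2y + 4)(2y^2 - 24y + 70) + (0)
Last nonzero remainder: 2y^2 - 24y + 70. Dividing through by 2 gives the monic gcd y^2 - 12y + 35.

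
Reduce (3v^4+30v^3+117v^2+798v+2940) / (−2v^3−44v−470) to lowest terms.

Repeated division with remainder:
  3v^4+30v^3+117v^2+798v+2940 = (−(3/2)v−15)(−2v^3−44v−470) + (51v^2−567v−4110)
  −2v^3−44v−470 = (−(2/51)v−126/289)(51v^2−567v−4110) + (−(130738/289)v−653690/289)
  51v^2−567v−4110 = (−(14739/130738)v+118779/65369)(−(130738/289)v−653690/289) + (0)
Last nonzero remainder: −(130738/289)v−653690/289. Dividing through by −130738/289 gives the monic gcd v+5.
Cancel v+5 from numerator and denominator to get the reduced form.

(−3v^3−15v^2−42v−588)/(2v^2−10v+94)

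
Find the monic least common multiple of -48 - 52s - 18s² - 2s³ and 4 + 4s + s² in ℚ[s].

48 + 76s + 44s² + 11s³ + s⁴

Euclidean algorithm in ℚ[s]:
  -2s³ - 18s² - 52s - 48 = (-2s - 10)(s² + 4s + 4) + (-4s - 8)
  s² + 4s + 4 = (-(1/4)s - 1/2)(-4s - 8) + (0)
Last nonzero remainder: -4s - 8. Dividing through by -4 gives the monic gcd s + 2.
Then lcm(f, g) = f·g / gcd(f, g); expanding and making the result monic gives the answer.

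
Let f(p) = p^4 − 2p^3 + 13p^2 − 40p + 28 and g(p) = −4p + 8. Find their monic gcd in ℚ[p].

p − 2

Euclidean algorithm in ℚ[p]:
  p^4 − 2p^3 + 13p^2 − 40p + 28 = (−(1/4)p^3 − (13/4)p + 7/2)(−4p + 8) + (0)
Last nonzero remainder: −4p + 8. Dividing through by −4 gives the monic gcd p − 2.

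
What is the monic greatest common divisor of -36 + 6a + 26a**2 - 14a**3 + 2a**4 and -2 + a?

Euclidean algorithm in ℚ[a]:
  2a**4 - 14a**3 + 26a**2 + 6a - 36 = (2a**3 - 10a**2 + 6a + 18)(a - 2) + (0)
The last nonzero remainder a - 2 is already monic.

-2 + a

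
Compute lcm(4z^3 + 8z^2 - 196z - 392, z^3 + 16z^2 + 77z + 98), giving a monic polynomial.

z^4 + 9z^3 - 35z^2 - 441z - 686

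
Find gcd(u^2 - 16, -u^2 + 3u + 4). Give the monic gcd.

u - 4

Repeated division with remainder:
  u^2 - 16 = (-1)(-u^2 + 3u + 4) + (3u - 12)
  -u^2 + 3u + 4 = (-(1/3)u - 1/3)(3u - 12) + (0)
Last nonzero remainder: 3u - 12. Dividing through by 3 gives the monic gcd u - 4.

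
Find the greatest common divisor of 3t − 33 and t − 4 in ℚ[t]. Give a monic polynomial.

Euclidean algorithm in ℚ[t]:
  3t − 33 = (3)(t − 4) + (−21)
  t − 4 = (−(1/21)t + 4/21)(−21) + (0)
The last nonzero remainder is the constant −21, so the polynomials are coprime and gcd = 1.

1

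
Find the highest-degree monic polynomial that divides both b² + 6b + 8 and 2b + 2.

1

Apply the Euclidean algorithm:
  b² + 6b + 8 = ((1/2)b + 5/2)(2b + 2) + (3)
  2b + 2 = ((2/3)b + 2/3)(3) + (0)
The last nonzero remainder is the constant 3, so the polynomials are coprime and gcd = 1.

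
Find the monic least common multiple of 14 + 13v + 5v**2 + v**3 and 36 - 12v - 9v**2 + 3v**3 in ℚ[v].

84 + 8v - 21v**2 - 6v**3 + v**5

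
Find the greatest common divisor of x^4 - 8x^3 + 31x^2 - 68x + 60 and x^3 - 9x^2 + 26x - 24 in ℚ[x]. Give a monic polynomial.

x^2 - 5x + 6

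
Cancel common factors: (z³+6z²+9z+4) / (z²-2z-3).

(z²+5z+4)/(z-3)

Euclidean algorithm in ℚ[z]:
  z³+6z²+9z+4 = (z+8)(z²-2z-3) + (28z+28)
  z²-2z-3 = ((1/28)z-3/28)(28z+28) + (0)
Last nonzero remainder: 28z+28. Dividing through by 28 gives the monic gcd z+1.
Cancel z+1 from numerator and denominator to get the reduced form.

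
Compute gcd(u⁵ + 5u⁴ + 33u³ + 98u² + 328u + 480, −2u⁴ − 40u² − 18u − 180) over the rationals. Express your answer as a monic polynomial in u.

By polynomial division,
  u⁵ + 5u⁴ + 33u³ + 98u² + 328u + 480 = (−(1/2)u − 5/2)(−2u⁴ − 40u² − 18u − 180) + (13u³ − 11u² + 193u + 30)
  −2u⁴ − 40u² − 18u − 180 = (−(2/13)u − 22/169)(13u³ − 11u² + 193u + 30) + (−(1984/169)u² + (1984/169)u − 29760/169)
  13u³ − 11u² + 193u + 30 = (−(2197/1984)u − 169/992)(−(1984/169)u² + (1984/169)u − 29760/169) + (0)
Last nonzero remainder: −(1984/169)u² + (1984/169)u − 29760/169. Dividing through by −1984/169 gives the monic gcd u² − u + 15.

u² − u + 15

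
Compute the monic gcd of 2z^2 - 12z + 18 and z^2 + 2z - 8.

1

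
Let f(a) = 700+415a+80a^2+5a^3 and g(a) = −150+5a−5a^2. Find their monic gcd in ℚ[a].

Repeated division with remainder:
  5a^3+80a^2+415a+700 = (−a−17)(−5a^2+5a−150) + (350a−1850)
  −5a^2+5a−150 = (−(1/70)a−3/49)(350a−1850) + (−12900/49)
  350a−1850 = (−(343/258)a+1813/258)(−12900/49) + (0)
The last nonzero remainder is the constant −12900/49, so the polynomials are coprime and gcd = 1.

1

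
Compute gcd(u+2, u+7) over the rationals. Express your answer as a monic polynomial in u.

Apply the Euclidean algorithm:
  u+2 = (u+7) + (−5)
  u+7 = (−(1/5)u−7/5)(−5) + (0)
The last nonzero remainder is the constant −5, so the polynomials are coprime and gcd = 1.

1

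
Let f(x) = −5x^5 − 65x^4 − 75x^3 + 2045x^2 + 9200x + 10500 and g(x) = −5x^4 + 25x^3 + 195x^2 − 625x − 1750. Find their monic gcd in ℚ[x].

x^2 + 7x + 10

Euclidean algorithm in ℚ[x]:
  −5x^5 − 65x^4 − 75x^3 + 2045x^2 + 9200x + 10500 = (x + 18)(−5x^4 + 25x^3 + 195x^2 − 625x − 1750) + (−720x^3 − 840x^2 + 22200x + 42000)
  −5x^4 + 25x^3 + 195x^2 − 625x − 1750 = ((1/144)x − 37/864)(−720x^3 − 840x^2 + 22200x + 42000) + ((175/36)x^2 + (1225/36)x + 875/18)
  −720x^3 − 840x^2 + 22200x + 42000 = (−(5184/35)x + 864)((175/36)x^2 + (1225/36)x + 875/18) + (0)
Last nonzero remainder: (175/36)x^2 + (1225/36)x + 875/18. Dividing through by 175/36 gives the monic gcd x^2 + 7x + 10.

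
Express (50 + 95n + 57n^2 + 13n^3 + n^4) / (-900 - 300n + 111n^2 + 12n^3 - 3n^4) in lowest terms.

By polynomial division,
  n^4 + 13n^3 + 57n^2 + 95n + 50 = (-1/3)(-3n^4 + 12n^3 + 111n^2 - 300n - 900) + (17n^3 + 94n^2 - 5n - 250)
  -3n^4 + 12n^3 + 111n^2 - 300n - 900 = (-(3/17)n + 486/289)(17n^3 + 94n^2 - 5n - 250) + (-(13860/289)n^2 - (97020/289)n - 138600/289)
  17n^3 + 94n^2 - 5n - 250 = (-(4913/13860)n + 1445/2772)(-(13860/289)n^2 - (97020/289)n - 138600/289) + (0)
Last nonzero remainder: -(13860/289)n^2 - (97020/289)n - 138600/289. Dividing through by -13860/289 gives the monic gcd n^2 + 7n + 10.
Cancel n^2 + 7n + 10 from numerator and denominator to get the reduced form.

(-5 - 6n - n^2)/(90 - 33n + 3n^2)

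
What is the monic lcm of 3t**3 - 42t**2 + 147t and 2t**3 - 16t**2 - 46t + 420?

t**5 - 15t**4 + 33t**3 + 371t**2 - 1470t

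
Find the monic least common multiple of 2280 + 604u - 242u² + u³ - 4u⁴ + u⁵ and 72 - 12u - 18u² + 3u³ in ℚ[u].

-4560 + 1072u + 1088u² - 244u³ + 9u⁴ - 6u⁵ + u⁶

By polynomial division,
  u⁵ - 4u⁴ + u³ - 242u² + 604u + 2280 = ((1/3)u² + (2/3)u + 17/3)(3u³ - 18u² - 12u + 72) + (-156u² + 624u + 1872)
  3u³ - 18u² - 12u + 72 = (-(1/52)u + 1/26)(-156u² + 624u + 1872) + (0)
Last nonzero remainder: -156u² + 624u + 1872. Dividing through by -156 gives the monic gcd u² - 4u - 12.
Then lcm(f, g) = f·g / gcd(f, g); expanding and making the result monic gives the answer.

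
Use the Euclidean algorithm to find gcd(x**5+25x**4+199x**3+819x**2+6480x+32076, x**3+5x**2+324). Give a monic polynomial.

x**3+5x**2+324

Euclidean algorithm in ℚ[x]:
  x**5+25x**4+199x**3+819x**2+6480x+32076 = (x**2+20x+99)(x**3+5x**2+324) + (0)
The last nonzero remainder x**3+5x**2+324 is already monic.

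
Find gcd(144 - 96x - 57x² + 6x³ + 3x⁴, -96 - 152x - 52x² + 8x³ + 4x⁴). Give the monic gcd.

By polynomial division,
  3x⁴ + 6x³ - 57x² - 96x + 144 = (3/4)(4x⁴ + 8x³ - 52x² - 152x - 96) + (-18x² + 18x + 216)
  4x⁴ + 8x³ - 52x² - 152x - 96 = (-(2/9)x² - (2/3)x - 4/9)(-18x² + 18x + 216) + (0)
Last nonzero remainder: -18x² + 18x + 216. Dividing through by -18 gives the monic gcd x² - x - 12.

-12 - x + x²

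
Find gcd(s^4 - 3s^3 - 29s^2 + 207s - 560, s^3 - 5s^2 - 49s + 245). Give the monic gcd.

Euclidean algorithm in ℚ[s]:
  s^4 - 3s^3 - 29s^2 + 207s - 560 = (s + 2)(s^3 - 5s^2 - 49s + 245) + (30s^2 + 60s - 1050)
  s^3 - 5s^2 - 49s + 245 = ((1/30)s - 7/30)(30s^2 + 60s - 1050) + (0)
Last nonzero remainder: 30s^2 + 60s - 1050. Dividing through by 30 gives the monic gcd s^2 + 2s - 35.

s^2 + 2s - 35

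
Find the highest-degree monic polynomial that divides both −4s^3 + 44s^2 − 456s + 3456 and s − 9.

Apply the Euclidean algorithm:
  −4s^3 + 44s^2 − 456s + 3456 = (−4s^2 + 8s − 384)(s − 9) + (0)
The last nonzero remainder s − 9 is already monic.

s − 9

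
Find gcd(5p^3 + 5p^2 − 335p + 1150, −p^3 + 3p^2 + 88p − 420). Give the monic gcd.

p + 10

Apply the Euclidean algorithm:
  5p^3 + 5p^2 − 335p + 1150 = (−5)(−p^3 + 3p^2 + 88p − 420) + (20p^2 + 105p − 950)
  −p^3 + 3p^2 + 88p − 420 = (−(1/20)p + 33/80)(20p^2 + 105p − 950) + (−(45/16)p − 225/8)
  20p^2 + 105p − 950 = (−(64/9)p + 304/9)(−(45/16)p − 225/8) + (0)
Last nonzero remainder: −(45/16)p − 225/8. Dividing through by −45/16 gives the monic gcd p + 10.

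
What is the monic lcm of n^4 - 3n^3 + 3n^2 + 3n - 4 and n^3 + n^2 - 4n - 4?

n^6 - 3n^5 - n^4 + 15n^3 - 16n^2 - 12n + 16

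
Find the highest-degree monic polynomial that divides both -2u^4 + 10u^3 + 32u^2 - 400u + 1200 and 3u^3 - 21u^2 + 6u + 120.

u - 5

Euclidean algorithm in ℚ[u]:
  -2u^4 + 10u^3 + 32u^2 - 400u + 1200 = (-(2/3)u - 4/3)(3u^3 - 21u^2 + 6u + 120) + (8u^2 - 312u + 1360)
  3u^3 - 21u^2 + 6u + 120 = ((3/8)u + 12)(8u^2 - 312u + 1360) + (3240u - 16200)
  8u^2 - 312u + 1360 = ((1/405)u - 34/405)(3240u - 16200) + (0)
Last nonzero remainder: 3240u - 16200. Dividing through by 3240 gives the monic gcd u - 5.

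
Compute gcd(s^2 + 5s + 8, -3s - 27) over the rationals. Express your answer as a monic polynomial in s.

Apply the Euclidean algorithm:
  s^2 + 5s + 8 = (-(1/3)s + 4/3)(-3s - 27) + (44)
  -3s - 27 = (-(3/44)s - 27/44)(44) + (0)
The last nonzero remainder is the constant 44, so the polynomials are coprime and gcd = 1.

1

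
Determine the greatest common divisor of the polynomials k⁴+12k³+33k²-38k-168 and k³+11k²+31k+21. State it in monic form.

Apply the Euclidean algorithm:
  k⁴+12k³+33k²-38k-168 = (k+1)(k³+11k²+31k+21) + (-9k²-90k-189)
  k³+11k²+31k+21 = (-(1/9)k-1/9)(-9k²-90k-189) + (0)
Last nonzero remainder: -9k²-90k-189. Dividing through by -9 gives the monic gcd k²+10k+21.

k²+10k+21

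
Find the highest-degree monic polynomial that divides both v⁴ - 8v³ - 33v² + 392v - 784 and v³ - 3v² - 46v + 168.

Apply the Euclidean algorithm:
  v⁴ - 8v³ - 33v² + 392v - 784 = (v - 5)(v³ - 3v² - 46v + 168) + (-2v² - 6v + 56)
  v³ - 3v² - 46v + 168 = (-(1/2)v + 3)(-2v² - 6v + 56) + (0)
Last nonzero remainder: -2v² - 6v + 56. Dividing through by -2 gives the monic gcd v² + 3v - 28.

v² + 3v - 28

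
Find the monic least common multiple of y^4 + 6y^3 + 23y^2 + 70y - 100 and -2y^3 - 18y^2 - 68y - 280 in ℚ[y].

Repeated division with remainder:
  y^4 + 6y^3 + 23y^2 + 70y - 100 = (-(1/2)y + 3/2)(-2y^3 - 18y^2 - 68y - 280) + (16y^2 + 32y + 320)
  -2y^3 - 18y^2 - 68y - 280 = (-(1/8)y - 7/8)(16y^2 + 32y + 320) + (0)
Last nonzero remainder: 16y^2 + 32y + 320. Dividing through by 16 gives the monic gcd y^2 + 2y + 20.
Then lcm(f, g) = f·g / gcd(f, g); expanding and making the result monic gives the answer.

y^5 + 13y^4 + 65y^3 + 231y^2 + 390y - 700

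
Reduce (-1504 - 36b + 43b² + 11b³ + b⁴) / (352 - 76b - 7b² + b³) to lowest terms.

By polynomial division,
  b⁴ + 11b³ + 43b² - 36b - 1504 = (b + 18)(b³ - 7b² - 76b + 352) + (245b² + 980b - 7840)
  b³ - 7b² - 76b + 352 = ((1/245)b - 11/245)(245b² + 980b - 7840) + (0)
Last nonzero remainder: 245b² + 980b - 7840. Dividing through by 245 gives the monic gcd b² + 4b - 32.
Cancel b² + 4b - 32 from numerator and denominator to get the reduced form.

(47 + 7b + b²)/(-11 + b)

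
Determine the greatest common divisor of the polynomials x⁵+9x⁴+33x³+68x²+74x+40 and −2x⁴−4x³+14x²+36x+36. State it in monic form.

x²+2x+2

Apply the Euclidean algorithm:
  x⁵+9x⁴+33x³+68x²+74x+40 = (−(1/2)x−7/2)(−2x⁴−4x³+14x²+36x+36) + (26x³+135x²+218x+166)
  −2x⁴−4x³+14x²+36x+36 = (−(1/13)x+83/338)(26x³+135x²+218x+166) + (−(805/338)x²−(805/169)x−805/169)
  26x³+135x²+218x+166 = (−(8788/805)x−28054/805)(−(805/338)x²−(805/169)x−805/169) + (0)
Last nonzero remainder: −(805/338)x²−(805/169)x−805/169. Dividing through by −805/338 gives the monic gcd x²+2x+2.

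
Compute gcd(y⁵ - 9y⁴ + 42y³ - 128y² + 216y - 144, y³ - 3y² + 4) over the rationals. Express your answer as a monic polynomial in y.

y² - 4y + 4

Repeated division with remainder:
  y⁵ - 9y⁴ + 42y³ - 128y² + 216y - 144 = (y² - 6y + 24)(y³ - 3y² + 4) + (-60y² + 240y - 240)
  y³ - 3y² + 4 = (-(1/60)y - 1/60)(-60y² + 240y - 240) + (0)
Last nonzero remainder: -60y² + 240y - 240. Dividing through by -60 gives the monic gcd y² - 4y + 4.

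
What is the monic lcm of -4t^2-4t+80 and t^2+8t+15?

By polynomial division,
  -4t^2-4t+80 = (-4)(t^2+8t+15) + (28t+140)
  t^2+8t+15 = ((1/28)t+3/28)(28t+140) + (0)
Last nonzero remainder: 28t+140. Dividing through by 28 gives the monic gcd t+5.
Then lcm(f, g) = f·g / gcd(f, g); expanding and making the result monic gives the answer.

t^3+4t^2-17t-60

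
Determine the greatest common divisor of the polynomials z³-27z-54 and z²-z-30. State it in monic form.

By polynomial division,
  z³-27z-54 = (z+1)(z²-z-30) + (4z-24)
  z²-z-30 = ((1/4)z+5/4)(4z-24) + (0)
Last nonzero remainder: 4z-24. Dividing through by 4 gives the monic gcd z-6.

z-6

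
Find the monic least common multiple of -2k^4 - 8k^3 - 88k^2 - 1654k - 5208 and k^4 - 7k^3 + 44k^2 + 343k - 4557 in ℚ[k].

Apply the Euclidean algorithm:
  -2k^4 - 8k^3 - 88k^2 - 1654k - 5208 = (-2)(k^4 - 7k^3 + 44k^2 + 343k - 4557) + (-22k^3 - 968k - 14322)
  k^4 - 7k^3 + 44k^2 + 343k - 4557 = (-(1/22)k + 7/22)(-22k^3 - 968k - 14322) + (0)
Last nonzero remainder: -22k^3 - 968k - 14322. Dividing through by -22 gives the monic gcd k^3 + 44k + 651.
Then lcm(f, g) = f·g / gcd(f, g); expanding and making the result monic gives the answer.

k^5 - 3k^4 + 16k^3 + 519k^2 - 3185k - 18228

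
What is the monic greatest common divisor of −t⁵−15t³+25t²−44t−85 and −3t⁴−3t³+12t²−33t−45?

t³−2t²+2t+5

Repeated division with remainder:
  −t⁵−15t³+25t²−44t−85 = ((1/3)t−1/3)(−3t⁴−3t³+12t²−33t−45) + (−20t³+40t²−40t−100)
  −3t⁴−3t³+12t²−33t−45 = ((3/20)t+9/20)(−20t³+40t²−40t−100) + (0)
Last nonzero remainder: −20t³+40t²−40t−100. Dividing through by −20 gives the monic gcd t³−2t²+2t+5.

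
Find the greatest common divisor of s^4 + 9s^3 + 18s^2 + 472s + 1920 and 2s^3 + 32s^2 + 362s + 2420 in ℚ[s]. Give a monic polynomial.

s + 10

Repeated division with remainder:
  s^4 + 9s^3 + 18s^2 + 472s + 1920 = ((1/2)s − 7/2)(2s^3 + 32s^2 + 362s + 2420) + (−51s^2 + 529s + 10390)
  2s^3 + 32s^2 + 362s + 2420 = (−(2/51)s − 2690/2601)(−51s^2 + 529s + 10390) + ((3424352/2601)s + 34243520/2601)
  −51s^2 + 529s + 10390 = (−(132651/3424352)s + 2702439/3424352)((3424352/2601)s + 34243520/2601) + (0)
Last nonzero remainder: (3424352/2601)s + 34243520/2601. Dividing through by 3424352/2601 gives the monic gcd s + 10.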